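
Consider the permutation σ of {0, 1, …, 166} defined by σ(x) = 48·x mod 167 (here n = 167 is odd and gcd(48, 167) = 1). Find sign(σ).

Start at x=56: 56 → 16 → 100 → 124 → 107 → 126 → 36 → … (one orbit).
3 cycles of lengths [83, 83, 1].
3 cycles on 167: each ℓ→(−1)^(ℓ−1), product (−1)^164 = +1.

+1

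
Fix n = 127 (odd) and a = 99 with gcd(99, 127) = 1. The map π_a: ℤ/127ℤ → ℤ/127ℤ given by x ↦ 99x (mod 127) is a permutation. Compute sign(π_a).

+1

Start at x=37: 37 → 107 → 52 → 68 → 1 → 99 → 22 → … (one orbit).
The orbit structure of x ↦ 99x mod 127: 15 orbits of sizes [9, 9, 9, 9, 9, 9, 9, 9, 9, 9, 9, 9, 9, 9, 1].
15 cycles on 127: each ℓ→(−1)^(ℓ−1), product (−1)^112 = +1.
Zolotarev: (99|127) = +1, matching the cycle-count sign.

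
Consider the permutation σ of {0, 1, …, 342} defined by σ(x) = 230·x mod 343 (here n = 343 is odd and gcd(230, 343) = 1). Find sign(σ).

-1

Orbit of 309 under x↦230x: [309, 69, 92, 237, 316, 307, 295]… (length divides ord_343(230)).
Cycle type of π: 98×3 + 14×3 + 2×3 + 1; total 10 cycles.
Σ(ℓ_i−1) = 343−10 = 333; sign = (−1)^333 = -1.
Zolotarev: (230|343) = -1, matching the cycle-count sign.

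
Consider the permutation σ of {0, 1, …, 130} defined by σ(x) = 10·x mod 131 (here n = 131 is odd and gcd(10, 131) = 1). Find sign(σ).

Start at x=112: 112 → 72 → 65 → 126 → 81 → 24 → 109 → … (one orbit).
The orbit structure of x ↦ 10x mod 131: 2 orbits of sizes [130, 1].
131 − 2 = 129 transpositions; sign(π) = (−1)^129 = -1.
Check: (10/131) = -1 by Zolotarev.

-1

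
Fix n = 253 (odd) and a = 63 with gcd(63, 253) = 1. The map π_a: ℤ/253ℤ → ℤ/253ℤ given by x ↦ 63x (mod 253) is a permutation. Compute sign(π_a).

+1

Orbit of 93 under x↦63x: [93, 40, 243, 129, 31, 182, 81]… (length divides ord_253(63)).
π_63 has 5 disjoint cycles with lengths [110, 110, 22, 10, 1] on {0,…,252}.
Σ(ℓ_i−1) = 253−5 = 248; sign = (−1)^248 = +1.
(63|253)_J = +1 (Zolotarev's lemma cross-check).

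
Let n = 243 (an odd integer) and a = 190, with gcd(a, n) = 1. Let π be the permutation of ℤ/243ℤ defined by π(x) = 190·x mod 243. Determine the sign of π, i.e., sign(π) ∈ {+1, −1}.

Orbit of 109 under x↦190x: [109, 55, 1, 190, 136, 82, 28]… (length divides ord_243(190)).
63 cycles of lengths [9, 9, 9, 9, 9, 9, 9, 9, 9, 9, 9, 9, 9, 9, 9, 9, 9, 9, 3, 3, 3, 3, 3, 3, 3, 3, 3, 3, 3, 3, 3, 3, 3, 3, 3, 3, 1, 1, 1, 1, 1, 1, 1, 1, 1, 1, 1, 1, 1, 1, 1, 1, 1, 1, 1, 1, 1, 1, 1, 1, 1, 1, 1].
Σ(ℓ_i−1) = 243−63 = 180; sign = (−1)^180 = +1.
The Jacobi symbol (190|243) = +1 (Zolotarev) agrees.

+1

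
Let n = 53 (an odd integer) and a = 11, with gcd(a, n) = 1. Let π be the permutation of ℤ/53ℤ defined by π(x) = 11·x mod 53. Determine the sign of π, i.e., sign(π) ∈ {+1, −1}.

+1

Trace 16: π^k(16) = [16, 17, 28, 43, 49, 9, 46] for k=0..6.
π_11 has 3 disjoint cycles with lengths [26, 26, 1] on {0,…,52}.
3 cycles on 53: each ℓ→(−1)^(ℓ−1), product (−1)^50 = +1.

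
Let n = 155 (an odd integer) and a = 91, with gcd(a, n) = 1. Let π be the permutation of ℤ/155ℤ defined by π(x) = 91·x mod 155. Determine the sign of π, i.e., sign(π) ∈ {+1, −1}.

Orbit of 61 under x↦91x: [61, 126, 151, 101, 46, 1, 91]… (length divides ord_155(91)).
Cycle type of π: 10×15 + 1×5; total 20 cycles.
155 − 20 = 135 transpositions; sign(π) = (−1)^135 = -1.

-1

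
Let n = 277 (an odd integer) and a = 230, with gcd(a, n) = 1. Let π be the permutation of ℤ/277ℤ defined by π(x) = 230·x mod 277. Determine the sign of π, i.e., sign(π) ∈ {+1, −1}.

+1

Orbit of 243 under x↦230x: [243, 213, 238, 171, 273, 188, 28]… (length divides ord_277(230)).
Cycle lengths of π_230 on ℤ/277ℤ: [69, 69, 69, 69, 1]; 5 cycles in total.
Σ(ℓ_i−1) = 277−5 = 272; sign = (−1)^272 = +1.
Zolotarev: (230|277) = +1, matching the cycle-count sign.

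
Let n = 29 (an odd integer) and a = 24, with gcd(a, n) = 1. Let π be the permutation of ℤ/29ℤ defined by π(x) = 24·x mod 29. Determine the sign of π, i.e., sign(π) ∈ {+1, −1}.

+1

Orbit of 20 under x↦24x: [20, 16, 7, 23, 1, 24, 25]… (length divides ord_29(24)).
π_24 has 5 disjoint cycles with lengths [7, 7, 7, 7, 1] on {0,…,28}.
29 − 5 = 24 transpositions; sign(π) = (−1)^24 = +1.
Zolotarev: (24|29) = +1, matching the cycle-count sign.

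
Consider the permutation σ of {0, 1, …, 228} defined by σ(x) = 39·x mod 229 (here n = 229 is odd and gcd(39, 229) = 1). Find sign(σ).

-1

Orbit of 170 under x↦39x: [170, 218, 29, 215, 141, 3, 117]… (length divides ord_229(39)).
π_39 has 2 disjoint cycles with lengths [228, 1] on {0,…,228}.
With 2 cycles on 229 points, sign = (−1)^{229−2} = -1.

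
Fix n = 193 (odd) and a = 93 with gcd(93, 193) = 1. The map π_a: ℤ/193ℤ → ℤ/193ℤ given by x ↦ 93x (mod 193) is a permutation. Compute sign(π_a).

Orbit of 43 under x↦93x: [43, 139, 189, 14, 144, 75, 27]… (length divides ord_193(93)).
The orbit structure of x ↦ 93x mod 193: 3 orbits of sizes [96, 96, 1].
sign(π) = (−1)^{n − #cycles} = (−1)^{193−3} = (−1)^190 = +1.

+1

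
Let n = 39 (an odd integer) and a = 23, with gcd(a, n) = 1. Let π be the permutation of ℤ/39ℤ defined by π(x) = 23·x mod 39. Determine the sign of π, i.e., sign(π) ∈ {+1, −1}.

-1

Start at x=17: 17 → 1 → 23 → 22 → 38 → 16 → 17 (one orbit).
Cycle lengths of π_23 on ℤ/39ℤ: [6, 6, 6, 6, 6, 6, 2, 1]; 8 cycles in total.
8 cycles on 39: each ℓ→(−1)^(ℓ−1), product (−1)^31 = -1.
Check: (23/39) = -1 by Zolotarev.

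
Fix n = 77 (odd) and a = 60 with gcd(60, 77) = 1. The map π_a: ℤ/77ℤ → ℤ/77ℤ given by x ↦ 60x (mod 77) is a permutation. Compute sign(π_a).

+1

Trace 1: π^k(1) = [1, 60, 58, 15, 53, 23, 71] for k=0..6.
9 cycles of lengths [15, 15, 15, 15, 5, 5, 3, 3, 1].
With 9 cycles on 77 points, sign = (−1)^{77−9} = +1.
Check: (60/77) = +1 by Zolotarev.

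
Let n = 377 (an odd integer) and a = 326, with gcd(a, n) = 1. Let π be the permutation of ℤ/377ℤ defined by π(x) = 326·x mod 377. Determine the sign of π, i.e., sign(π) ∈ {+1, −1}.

+1

Orbit of 248 under x↦326x: [248, 170, 1, 326, 339, 53, 313]… (length divides ord_377(326)).
Cycle lengths of π_326 on ℤ/377ℤ: [7, 7, 7, 7, 7, 7, 7, 7, 7, 7, 7, 7, 7, 7, 7, 7, 7, 7, 7, 7, 7, 7, 7, 7, 7, 7, 7, 7, 7, 7, 7, 7, 7, 7, 7, 7, 7, 7, 7, 7, 7, 7, 7, 7, 7, 7, 7, 7, 7, 7, 7, 7, 1, 1, 1, 1, 1, 1, 1, 1, 1, 1, 1, 1, 1]; 65 cycles in total.
Σ(ℓ_i−1) = 377−65 = 312; sign = (−1)^312 = +1.
Via Zolotarev, sign(π_{326}) = (326|377) = +1.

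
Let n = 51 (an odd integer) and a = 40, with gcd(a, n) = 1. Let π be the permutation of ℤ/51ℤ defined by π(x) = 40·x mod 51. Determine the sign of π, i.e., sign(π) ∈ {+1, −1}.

-1

Start at x=49: 49 → 22 → 13 → 10 → 43 → 37 → 1 → … (one orbit).
6 cycles of lengths [16, 16, 16, 1, 1, 1].
With 6 cycles on 51 points, sign = (−1)^{51−6} = -1.
Check: (40/51) = -1 by Zolotarev.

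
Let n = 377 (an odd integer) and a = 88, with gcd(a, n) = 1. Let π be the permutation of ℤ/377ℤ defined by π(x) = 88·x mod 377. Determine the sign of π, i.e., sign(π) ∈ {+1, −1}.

Orbit of 30 under x↦88x: [30, 1, 88, 204, 233, 146]… (length divides ord_377(88)).
Decompose π into cycles: lengths [6, 6, 6, 6, 6, 6, 6, 6, 6, 6, 6, 6, 6, 6, 6, 6, 6, 6, 6, 6, 6, 6, 6, 6, 6, 6, 6, 6, 6, 6, 6, 6, 6, 6, 6, 6, 6, 6, 6, 6, 6, 6, 6, 6, 6, 6, 6, 6, 6, 6, 6, 6, 6, 6, 6, 6, 6, 6, 1, 1, 1, 1, 1, 1, 1, 1, 1, 1, 1, 1, 1, 1, 1, 1, 1, 1, 1, 1, 1, 1, 1, 1, 1, 1, 1, 1, 1] (87 cycles, including the fixed point 0).
Σ(ℓ_i−1) = 377−87 = 290; sign = (−1)^290 = +1.

+1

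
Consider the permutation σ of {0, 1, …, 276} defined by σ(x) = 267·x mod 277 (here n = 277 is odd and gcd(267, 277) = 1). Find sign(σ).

Start at x=39: 39 → 164 → 22 → 57 → 261 → 160 → 62 → … (one orbit).
π_267 has 3 disjoint cycles with lengths [138, 138, 1] on {0,…,276}.
n − c = 277 − 3 = 274; sign = (−1)^274 = +1.
(267|277)_J = +1 (Zolotarev's lemma cross-check).

+1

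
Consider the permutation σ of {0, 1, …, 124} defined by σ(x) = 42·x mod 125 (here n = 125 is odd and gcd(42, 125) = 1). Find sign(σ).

Orbit of 3 under x↦42x: [3, 1, 42, 14, 88, 71, 107]… (length divides ord_125(42)).
Decompose π into cycles: lengths [100, 20, 4, 1] (4 cycles, including the fixed point 0).
125 − 4 = 121 transpositions; sign(π) = (−1)^121 = -1.

-1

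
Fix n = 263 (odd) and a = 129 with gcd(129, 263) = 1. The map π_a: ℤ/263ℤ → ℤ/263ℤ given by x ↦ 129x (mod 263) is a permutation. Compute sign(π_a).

Trace 208: π^k(208) = [208, 6, 248, 169, 235, 70, 88] for k=0..6.
The orbit structure of x ↦ 129x mod 263: 3 orbits of sizes [131, 131, 1].
Σ(ℓ_i−1) = 263−3 = 260; sign = (−1)^260 = +1.

+1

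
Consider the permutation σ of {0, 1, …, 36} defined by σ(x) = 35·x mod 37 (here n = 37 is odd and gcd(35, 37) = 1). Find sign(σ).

-1

Start at x=16: 16 → 5 → 27 → 20 → 34 → 6 → 25 → … (one orbit).
The orbit structure of x ↦ 35x mod 37: 2 orbits of sizes [36, 1].
37 − 2 = 35 transpositions; sign(π) = (−1)^35 = -1.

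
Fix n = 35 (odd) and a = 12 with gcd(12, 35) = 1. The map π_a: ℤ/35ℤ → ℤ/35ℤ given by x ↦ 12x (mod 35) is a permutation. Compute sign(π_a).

+1

Orbit of 11 under x↦12x: [11, 27, 9, 3, 1, 12, 4]… (length divides ord_35(12)).
5 cycles of lengths [12, 12, 6, 4, 1].
sign(π) = (−1)^{n − #cycles} = (−1)^{35−5} = (−1)^30 = +1.
(12|35)_J = +1 (Zolotarev's lemma cross-check).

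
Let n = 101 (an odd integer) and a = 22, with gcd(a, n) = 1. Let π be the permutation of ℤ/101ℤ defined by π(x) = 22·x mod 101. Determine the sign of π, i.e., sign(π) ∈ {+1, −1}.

Start at x=68: 68 → 82 → 87 → 96 → 92 → 4 → 88 → … (one orbit).
π_22 has 3 disjoint cycles with lengths [50, 50, 1] on {0,…,100}.
With 3 cycles on 101 points, sign = (−1)^{101−3} = +1.
Zolotarev: (22|101) = +1, matching the cycle-count sign.

+1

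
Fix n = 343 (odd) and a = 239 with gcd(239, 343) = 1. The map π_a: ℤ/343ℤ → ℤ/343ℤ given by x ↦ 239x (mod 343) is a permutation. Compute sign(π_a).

+1

Orbit of 183 under x↦239x: [183, 176, 218, 309, 106, 295, 190]… (length divides ord_343(239)).
19 cycles of lengths [49, 49, 49, 49, 49, 49, 7, 7, 7, 7, 7, 7, 1, 1, 1, 1, 1, 1, 1].
With 19 cycles on 343 points, sign = (−1)^{343−19} = +1.
Via Zolotarev, sign(π_{239}) = (239|343) = +1.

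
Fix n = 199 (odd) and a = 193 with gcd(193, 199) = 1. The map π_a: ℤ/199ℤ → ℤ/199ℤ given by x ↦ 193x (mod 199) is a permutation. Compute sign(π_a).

Start at x=132: 132 → 4 → 175 → 144 → 131 → 10 → 139 → … (one orbit).
π_193 has 3 disjoint cycles with lengths [99, 99, 1] on {0,…,198}.
n − c = 199 − 3 = 196; sign = (−1)^196 = +1.

+1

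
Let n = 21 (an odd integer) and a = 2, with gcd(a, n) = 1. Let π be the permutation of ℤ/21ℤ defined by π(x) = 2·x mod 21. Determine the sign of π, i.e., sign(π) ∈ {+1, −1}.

Trace 16: π^k(16) = [16, 11, 1, 2, 4, 8] for k=0..5.
6 cycles of lengths [6, 6, 3, 3, 2, 1].
With 6 cycles on 21 points, sign = (−1)^{21−6} = -1.
Zolotarev: (2|21) = -1, matching the cycle-count sign.

-1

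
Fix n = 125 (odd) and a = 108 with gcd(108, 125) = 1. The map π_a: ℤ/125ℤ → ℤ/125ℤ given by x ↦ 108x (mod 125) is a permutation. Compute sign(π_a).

-1

Start at x=76: 76 → 83 → 89 → 112 → 96 → 118 → 119 → … (one orbit).
4 cycles of lengths [100, 20, 4, 1].
sign(π) = (−1)^{n − #cycles} = (−1)^{125−4} = (−1)^121 = -1.
(108|125)_J = -1 (Zolotarev's lemma cross-check).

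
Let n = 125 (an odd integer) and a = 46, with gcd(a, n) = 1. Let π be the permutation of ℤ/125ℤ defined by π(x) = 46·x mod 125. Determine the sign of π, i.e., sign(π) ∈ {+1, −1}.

Trace 81: π^k(81) = [81, 101, 21, 91, 61, 56, 76] for k=0..6.
13 cycles of lengths [25, 25, 25, 25, 5, 5, 5, 5, 1, 1, 1, 1, 1].
Σ(ℓ_i−1) = 125−13 = 112; sign = (−1)^112 = +1.
Via Zolotarev, sign(π_{46}) = (46|125) = +1.

+1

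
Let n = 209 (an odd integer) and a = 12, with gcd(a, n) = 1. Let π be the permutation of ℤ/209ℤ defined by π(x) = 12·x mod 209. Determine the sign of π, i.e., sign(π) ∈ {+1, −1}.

-1

Orbit of 122 under x↦12x: [122, 1, 12, 144, 56, 45]… (length divides ord_209(12)).
The orbit structure of x ↦ 12x mod 209: 44 orbits of sizes [6, 6, 6, 6, 6, 6, 6, 6, 6, 6, 6, 6, 6, 6, 6, 6, 6, 6, 6, 6, 6, 6, 6, 6, 6, 6, 6, 6, 6, 6, 6, 6, 6, 1, 1, 1, 1, 1, 1, 1, 1, 1, 1, 1].
With 44 cycles on 209 points, sign = (−1)^{209−44} = -1.
Via Zolotarev, sign(π_{12}) = (12|209) = -1.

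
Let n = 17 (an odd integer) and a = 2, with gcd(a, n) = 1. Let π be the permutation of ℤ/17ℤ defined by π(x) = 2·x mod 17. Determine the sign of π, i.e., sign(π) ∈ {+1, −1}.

+1

Orbit of 8 under x↦2x: [8, 16, 15, 13, 9, 1, 2]… (length divides ord_17(2)).
The orbit structure of x ↦ 2x mod 17: 3 orbits of sizes [8, 8, 1].
3 cycles on 17: each ℓ→(−1)^(ℓ−1), product (−1)^14 = +1.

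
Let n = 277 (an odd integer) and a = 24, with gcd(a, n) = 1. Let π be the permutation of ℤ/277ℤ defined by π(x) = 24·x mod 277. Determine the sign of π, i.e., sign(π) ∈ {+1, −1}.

-1

Trace 216: π^k(216) = [216, 198, 43, 201, 115, 267, 37] for k=0..6.
π_24 has 2 disjoint cycles with lengths [276, 1] on {0,…,276}.
With 2 cycles on 277 points, sign = (−1)^{277−2} = -1.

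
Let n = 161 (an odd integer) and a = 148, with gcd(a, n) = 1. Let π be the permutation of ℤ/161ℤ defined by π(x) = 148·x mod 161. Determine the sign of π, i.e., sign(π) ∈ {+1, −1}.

Start at x=71: 71 → 43 → 85 → 22 → 36 → 15 → 127 → … (one orbit).
π_148 has 14 disjoint cycles with lengths [22, 22, 22, 22, 22, 22, 22, 1, 1, 1, 1, 1, 1, 1] on {0,…,160}.
sign(π) = (−1)^{n − #cycles} = (−1)^{161−14} = (−1)^147 = -1.
The Jacobi symbol (148|161) = -1 (Zolotarev) agrees.

-1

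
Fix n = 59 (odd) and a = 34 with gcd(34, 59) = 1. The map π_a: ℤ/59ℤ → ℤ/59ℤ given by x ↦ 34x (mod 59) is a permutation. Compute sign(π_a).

Orbit of 45 under x↦34x: [45, 55, 41, 37, 19, 56, 16]… (length divides ord_59(34)).
π_34 has 2 disjoint cycles with lengths [58, 1] on {0,…,58}.
59 − 2 = 57 transpositions; sign(π) = (−1)^57 = -1.

-1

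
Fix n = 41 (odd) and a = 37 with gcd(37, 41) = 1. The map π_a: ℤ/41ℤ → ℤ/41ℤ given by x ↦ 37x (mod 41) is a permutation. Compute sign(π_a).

+1

Orbit of 18 under x↦37x: [18, 10, 1, 37, 16]… (length divides ord_41(37)).
Cycle type of π: 5×8 + 1; total 9 cycles.
Σ(ℓ_i−1) = 41−9 = 32; sign = (−1)^32 = +1.
Via Zolotarev, sign(π_{37}) = (37|41) = +1.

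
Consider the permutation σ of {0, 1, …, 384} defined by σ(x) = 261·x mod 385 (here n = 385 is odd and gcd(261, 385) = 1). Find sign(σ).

-1

Orbit of 211 under x↦261x: [211, 16, 326, 1, 261, 361, 281]… (length divides ord_385(261)).
Cycle type of π: 30×10 + 10×5 + 3×10 + 1×5; total 30 cycles.
n − c = 385 − 30 = 355; sign = (−1)^355 = -1.
Via Zolotarev, sign(π_{261}) = (261|385) = -1.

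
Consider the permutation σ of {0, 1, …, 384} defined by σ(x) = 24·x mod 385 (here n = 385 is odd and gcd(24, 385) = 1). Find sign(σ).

Trace 246: π^k(246) = [246, 129, 16, 384, 361, 194, 36] for k=0..6.
The orbit structure of x ↦ 24x mod 385: 23 orbits of sizes [30, 30, 30, 30, 30, 30, 30, 30, 30, 30, 10, 10, 10, 10, 10, 6, 6, 6, 6, 6, 2, 2, 1].
23 cycles on 385: each ℓ→(−1)^(ℓ−1), product (−1)^362 = +1.
Via Zolotarev, sign(π_{24}) = (24|385) = +1.

+1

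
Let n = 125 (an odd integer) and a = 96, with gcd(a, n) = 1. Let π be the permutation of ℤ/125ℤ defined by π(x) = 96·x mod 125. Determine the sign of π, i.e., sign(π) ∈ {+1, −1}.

Start at x=61: 61 → 106 → 51 → 21 → 16 → 36 → 81 → … (one orbit).
π_96 has 13 disjoint cycles with lengths [25, 25, 25, 25, 5, 5, 5, 5, 1, 1, 1, 1, 1] on {0,…,124}.
13 cycles on 125: each ℓ→(−1)^(ℓ−1), product (−1)^112 = +1.
The Jacobi symbol (96|125) = +1 (Zolotarev) agrees.

+1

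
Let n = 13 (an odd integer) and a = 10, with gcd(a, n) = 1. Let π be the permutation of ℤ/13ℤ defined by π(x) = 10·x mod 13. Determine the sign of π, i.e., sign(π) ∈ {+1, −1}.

+1

Trace 4: π^k(4) = [4, 1, 10, 9, 12, 3] for k=0..5.
3 cycles of lengths [6, 6, 1].
n − c = 13 − 3 = 10; sign = (−1)^10 = +1.
The Jacobi symbol (10|13) = +1 (Zolotarev) agrees.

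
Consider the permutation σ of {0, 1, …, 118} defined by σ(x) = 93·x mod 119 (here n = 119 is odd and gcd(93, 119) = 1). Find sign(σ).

Orbit of 43 under x↦93x: [43, 72, 32, 1, 93, 81, 36]… (length divides ord_119(93)).
9 cycles of lengths [24, 24, 24, 24, 8, 8, 3, 3, 1].
With 9 cycles on 119 points, sign = (−1)^{119−9} = +1.
Check: (93/119) = +1 by Zolotarev.

+1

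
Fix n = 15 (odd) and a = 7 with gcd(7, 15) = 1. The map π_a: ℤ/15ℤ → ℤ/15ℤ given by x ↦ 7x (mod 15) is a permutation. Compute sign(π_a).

Start at x=1: 1 → 7 → 4 → 13 → 1 (one orbit).
6 cycles of lengths [4, 4, 4, 1, 1, 1].
15 − 6 = 9 transpositions; sign(π) = (−1)^9 = -1.
The Jacobi symbol (7|15) = -1 (Zolotarev) agrees.

-1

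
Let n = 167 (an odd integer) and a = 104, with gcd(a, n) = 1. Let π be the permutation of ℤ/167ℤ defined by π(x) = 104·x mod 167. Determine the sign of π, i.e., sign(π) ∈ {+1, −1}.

Trace 20: π^k(20) = [20, 76, 55, 42, 26, 32, 155] for k=0..6.
The orbit structure of x ↦ 104x mod 167: 2 orbits of sizes [166, 1].
Σ(ℓ_i−1) = 167−2 = 165; sign = (−1)^165 = -1.
Via Zolotarev, sign(π_{104}) = (104|167) = -1.

-1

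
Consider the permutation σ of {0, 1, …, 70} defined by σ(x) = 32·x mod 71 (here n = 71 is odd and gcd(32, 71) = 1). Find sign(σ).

+1

Start at x=48: 48 → 45 → 20 → 1 → 32 → 30 → 37 → 48 (one orbit).
11 cycles of lengths [7, 7, 7, 7, 7, 7, 7, 7, 7, 7, 1].
n − c = 71 − 11 = 60; sign = (−1)^60 = +1.
Check: (32/71) = +1 by Zolotarev.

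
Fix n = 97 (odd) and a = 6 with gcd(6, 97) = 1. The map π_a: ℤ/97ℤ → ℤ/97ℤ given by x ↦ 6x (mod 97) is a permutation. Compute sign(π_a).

Trace 22: π^k(22) = [22, 35, 16, 96, 91, 61, 75] for k=0..6.
π_6 has 9 disjoint cycles with lengths [12, 12, 12, 12, 12, 12, 12, 12, 1] on {0,…,96}.
sign(π) = (−1)^{n − #cycles} = (−1)^{97−9} = (−1)^88 = +1.
Via Zolotarev, sign(π_{6}) = (6|97) = +1.

+1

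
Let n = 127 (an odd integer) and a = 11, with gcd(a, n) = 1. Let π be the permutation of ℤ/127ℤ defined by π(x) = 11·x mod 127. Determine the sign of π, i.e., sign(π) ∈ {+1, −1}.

+1

Trace 74: π^k(74) = [74, 52, 64, 69, 124, 94, 18] for k=0..6.
π_11 has 3 disjoint cycles with lengths [63, 63, 1] on {0,…,126}.
127 − 3 = 124 transpositions; sign(π) = (−1)^124 = +1.
(11|127)_J = +1 (Zolotarev's lemma cross-check).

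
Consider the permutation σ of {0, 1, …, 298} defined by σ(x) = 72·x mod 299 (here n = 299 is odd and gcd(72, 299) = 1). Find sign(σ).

-1

Trace 147: π^k(147) = [147, 119, 196, 59, 62, 278, 282] for k=0..6.
Cycle lengths of π_72 on ℤ/299ℤ: [132, 132, 12, 11, 11, 1]; 6 cycles in total.
With 6 cycles on 299 points, sign = (−1)^{299−6} = -1.
Check: (72/299) = -1 by Zolotarev.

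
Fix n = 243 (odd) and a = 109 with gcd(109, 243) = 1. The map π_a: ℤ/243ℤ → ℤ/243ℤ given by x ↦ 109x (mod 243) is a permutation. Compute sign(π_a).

Start at x=190: 190 → 55 → 163 → 28 → 136 → 1 → 109 → … (one orbit).
Cycle lengths of π_109 on ℤ/243ℤ: [9, 9, 9, 9, 9, 9, 9, 9, 9, 9, 9, 9, 9, 9, 9, 9, 9, 9, 3, 3, 3, 3, 3, 3, 3, 3, 3, 3, 3, 3, 3, 3, 3, 3, 3, 3, 1, 1, 1, 1, 1, 1, 1, 1, 1, 1, 1, 1, 1, 1, 1, 1, 1, 1, 1, 1, 1, 1, 1, 1, 1, 1, 1]; 63 cycles in total.
sign(π) = (−1)^{n − #cycles} = (−1)^{243−63} = (−1)^180 = +1.
Check: (109/243) = +1 by Zolotarev.

+1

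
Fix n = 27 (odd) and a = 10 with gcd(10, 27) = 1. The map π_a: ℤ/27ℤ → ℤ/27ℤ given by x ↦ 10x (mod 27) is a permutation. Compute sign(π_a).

+1

Start at x=19: 19 → 1 → 10 → 19 (one orbit).
Cycle type of π: 3×6 + 1×9; total 15 cycles.
Σ(ℓ_i−1) = 27−15 = 12; sign = (−1)^12 = +1.
The Jacobi symbol (10|27) = +1 (Zolotarev) agrees.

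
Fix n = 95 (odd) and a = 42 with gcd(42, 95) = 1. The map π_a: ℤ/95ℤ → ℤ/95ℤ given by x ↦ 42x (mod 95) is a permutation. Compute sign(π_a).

-1

Trace 23: π^k(23) = [23, 16, 7, 9, 93, 11, 82] for k=0..6.
Cycle lengths of π_42 on ℤ/95ℤ: [36, 36, 9, 9, 4, 1]; 6 cycles in total.
Σ(ℓ_i−1) = 95−6 = 89; sign = (−1)^89 = -1.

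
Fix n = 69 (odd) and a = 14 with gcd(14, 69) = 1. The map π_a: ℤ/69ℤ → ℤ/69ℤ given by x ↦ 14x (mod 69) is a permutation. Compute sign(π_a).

+1

Orbit of 20 under x↦14x: [20, 4, 56, 25, 5, 1, 14]… (length divides ord_69(14)).
5 cycles of lengths [22, 22, 22, 2, 1].
n − c = 69 − 5 = 64; sign = (−1)^64 = +1.
Via Zolotarev, sign(π_{14}) = (14|69) = +1.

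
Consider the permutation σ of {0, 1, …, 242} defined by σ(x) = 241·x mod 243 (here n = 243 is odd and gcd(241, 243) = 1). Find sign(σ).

Orbit of 196 under x↦241x: [196, 94, 55, 133, 220, 46, 151]… (length divides ord_243(241)).
Cycle type of π: 81×2 + 27×2 + 9×2 + 3×2 + 1×3; total 11 cycles.
11 cycles on 243: each ℓ→(−1)^(ℓ−1), product (−1)^232 = +1.

+1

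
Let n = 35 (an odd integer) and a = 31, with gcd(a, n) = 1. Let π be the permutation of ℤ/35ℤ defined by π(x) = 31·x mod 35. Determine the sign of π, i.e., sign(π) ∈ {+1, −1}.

Orbit of 1 under x↦31x: [1, 31, 16, 6, 11, 26]… (length divides ord_35(31)).
Cycle lengths of π_31 on ℤ/35ℤ: [6, 6, 6, 6, 6, 1, 1, 1, 1, 1]; 10 cycles in total.
Σ(ℓ_i−1) = 35−10 = 25; sign = (−1)^25 = -1.
The Jacobi symbol (31|35) = -1 (Zolotarev) agrees.

-1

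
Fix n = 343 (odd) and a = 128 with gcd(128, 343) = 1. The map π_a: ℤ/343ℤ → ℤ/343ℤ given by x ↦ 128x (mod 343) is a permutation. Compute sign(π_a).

+1

Orbit of 275 under x↦128x: [275, 214, 295, 30, 67, 1, 128]… (length divides ord_343(128)).
The orbit structure of x ↦ 128x mod 343: 31 orbits of sizes [21, 21, 21, 21, 21, 21, 21, 21, 21, 21, 21, 21, 21, 21, 3, 3, 3, 3, 3, 3, 3, 3, 3, 3, 3, 3, 3, 3, 3, 3, 1].
With 31 cycles on 343 points, sign = (−1)^{343−31} = +1.
The Jacobi symbol (128|343) = +1 (Zolotarev) agrees.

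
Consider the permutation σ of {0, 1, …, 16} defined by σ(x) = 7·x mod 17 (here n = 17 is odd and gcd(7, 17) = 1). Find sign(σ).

-1

Orbit of 15 under x↦7x: [15, 3, 4, 11, 9, 12, 16]… (length divides ord_17(7)).
Cycle type of π: 16 + 1; total 2 cycles.
sign(π) = (−1)^{n − #cycles} = (−1)^{17−2} = (−1)^15 = -1.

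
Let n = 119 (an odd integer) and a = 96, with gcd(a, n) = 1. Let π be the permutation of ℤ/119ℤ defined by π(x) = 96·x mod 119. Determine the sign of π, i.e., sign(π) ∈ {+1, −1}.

+1

Start at x=90: 90 → 72 → 10 → 8 → 54 → 67 → 6 → … (one orbit).
Decompose π into cycles: lengths [48, 48, 16, 6, 1] (5 cycles, including the fixed point 0).
sign(π) = (−1)^{n − #cycles} = (−1)^{119−5} = (−1)^114 = +1.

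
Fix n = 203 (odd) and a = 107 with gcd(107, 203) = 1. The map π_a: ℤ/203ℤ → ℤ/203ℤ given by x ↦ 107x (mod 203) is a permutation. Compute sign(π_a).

+1

Orbit of 36 under x↦107x: [36, 198, 74, 1, 107, 81, 141]… (length divides ord_203(107)).
The orbit structure of x ↦ 107x mod 203: 15 orbits of sizes [21, 21, 21, 21, 21, 21, 21, 21, 7, 7, 7, 7, 3, 3, 1].
sign(π) = (−1)^{n − #cycles} = (−1)^{203−15} = (−1)^188 = +1.
The Jacobi symbol (107|203) = +1 (Zolotarev) agrees.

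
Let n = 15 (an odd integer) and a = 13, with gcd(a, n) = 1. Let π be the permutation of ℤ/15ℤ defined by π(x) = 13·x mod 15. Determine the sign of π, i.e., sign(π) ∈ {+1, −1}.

-1

Start at x=13: 13 → 4 → 7 → 1 → 13 (one orbit).
Cycle type of π: 4×3 + 1×3; total 6 cycles.
n − c = 15 − 6 = 9; sign = (−1)^9 = -1.
(13|15)_J = -1 (Zolotarev's lemma cross-check).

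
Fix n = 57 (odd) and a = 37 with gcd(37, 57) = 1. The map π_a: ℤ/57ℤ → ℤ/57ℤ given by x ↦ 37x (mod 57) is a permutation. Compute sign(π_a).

Start at x=37: 37 → 1 → 37 (one orbit).
30 cycles of lengths [2, 2, 2, 2, 2, 2, 2, 2, 2, 2, 2, 2, 2, 2, 2, 2, 2, 2, 2, 2, 2, 2, 2, 2, 2, 2, 2, 1, 1, 1].
sign(π) = (−1)^{n − #cycles} = (−1)^{57−30} = (−1)^27 = -1.
The Jacobi symbol (37|57) = -1 (Zolotarev) agrees.

-1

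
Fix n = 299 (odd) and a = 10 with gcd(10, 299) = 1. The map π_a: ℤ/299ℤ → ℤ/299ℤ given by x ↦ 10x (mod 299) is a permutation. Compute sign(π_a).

Trace 261: π^k(261) = [261, 218, 87, 272, 29, 290, 209] for k=0..6.
Decompose π into cycles: lengths [66, 66, 66, 66, 22, 6, 6, 1] (8 cycles, including the fixed point 0).
With 8 cycles on 299 points, sign = (−1)^{299−8} = -1.
(10|299)_J = -1 (Zolotarev's lemma cross-check).

-1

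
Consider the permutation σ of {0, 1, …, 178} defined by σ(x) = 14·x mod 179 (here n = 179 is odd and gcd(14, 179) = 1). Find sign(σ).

+1

Trace 51: π^k(51) = [51, 177, 151, 145, 61, 138, 142] for k=0..6.
π_14 has 3 disjoint cycles with lengths [89, 89, 1] on {0,…,178}.
3 cycles on 179: each ℓ→(−1)^(ℓ−1), product (−1)^176 = +1.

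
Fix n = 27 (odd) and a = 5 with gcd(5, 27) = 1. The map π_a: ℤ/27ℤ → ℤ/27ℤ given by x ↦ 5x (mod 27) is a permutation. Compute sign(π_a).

Orbit of 11 under x↦5x: [11, 1, 5, 25, 17, 4, 20]… (length divides ord_27(5)).
4 cycles of lengths [18, 6, 2, 1].
Σ(ℓ_i−1) = 27−4 = 23; sign = (−1)^23 = -1.
Zolotarev: (5|27) = -1, matching the cycle-count sign.

-1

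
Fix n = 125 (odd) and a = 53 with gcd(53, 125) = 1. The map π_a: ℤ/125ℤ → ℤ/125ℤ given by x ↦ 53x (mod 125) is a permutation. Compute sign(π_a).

-1

Trace 38: π^k(38) = [38, 14, 117, 76, 28, 109, 27] for k=0..6.
Cycle lengths of π_53 on ℤ/125ℤ: [100, 20, 4, 1]; 4 cycles in total.
With 4 cycles on 125 points, sign = (−1)^{125−4} = -1.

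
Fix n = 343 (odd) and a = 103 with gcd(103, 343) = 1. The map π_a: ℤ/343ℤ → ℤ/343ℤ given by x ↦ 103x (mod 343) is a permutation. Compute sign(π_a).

-1

Trace 338: π^k(338) = [338, 171, 120, 12, 207, 55, 177] for k=0..6.
π_103 has 4 disjoint cycles with lengths [294, 42, 6, 1] on {0,…,342}.
n − c = 343 − 4 = 339; sign = (−1)^339 = -1.
Via Zolotarev, sign(π_{103}) = (103|343) = -1.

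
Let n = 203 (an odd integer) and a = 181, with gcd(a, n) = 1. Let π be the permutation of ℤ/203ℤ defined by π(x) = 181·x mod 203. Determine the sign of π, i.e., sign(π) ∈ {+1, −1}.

Start at x=169: 169 → 139 → 190 → 83 → 1 → 181 → 78 → … (one orbit).
20 cycles of lengths [14, 14, 14, 14, 14, 14, 14, 14, 14, 14, 14, 14, 7, 7, 7, 7, 2, 2, 2, 1].
With 20 cycles on 203 points, sign = (−1)^{203−20} = -1.
Via Zolotarev, sign(π_{181}) = (181|203) = -1.

-1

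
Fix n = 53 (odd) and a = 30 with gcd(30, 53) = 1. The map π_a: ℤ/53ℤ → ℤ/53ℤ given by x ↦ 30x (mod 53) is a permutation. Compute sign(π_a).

Orbit of 23 under x↦30x: [23, 1, 30, 52]… (length divides ord_53(30)).
π_30 has 14 disjoint cycles with lengths [4, 4, 4, 4, 4, 4, 4, 4, 4, 4, 4, 4, 4, 1] on {0,…,52}.
Σ(ℓ_i−1) = 53−14 = 39; sign = (−1)^39 = -1.
Via Zolotarev, sign(π_{30}) = (30|53) = -1.

-1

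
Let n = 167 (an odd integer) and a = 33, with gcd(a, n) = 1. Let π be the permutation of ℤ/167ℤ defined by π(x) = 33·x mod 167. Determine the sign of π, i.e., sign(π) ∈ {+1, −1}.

Trace 61: π^k(61) = [61, 9, 130, 115, 121, 152, 6] for k=0..6.
Cycle type of π: 83×2 + 1; total 3 cycles.
167 − 3 = 164 transpositions; sign(π) = (−1)^164 = +1.
Via Zolotarev, sign(π_{33}) = (33|167) = +1.

+1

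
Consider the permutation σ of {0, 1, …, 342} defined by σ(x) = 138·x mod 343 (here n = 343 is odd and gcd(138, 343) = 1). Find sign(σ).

-1

Orbit of 58 under x↦138x: [58, 115, 92, 5, 4, 209, 30]… (length divides ord_343(138)).
The orbit structure of x ↦ 138x mod 343: 4 orbits of sizes [294, 42, 6, 1].
With 4 cycles on 343 points, sign = (−1)^{343−4} = -1.
Zolotarev: (138|343) = -1, matching the cycle-count sign.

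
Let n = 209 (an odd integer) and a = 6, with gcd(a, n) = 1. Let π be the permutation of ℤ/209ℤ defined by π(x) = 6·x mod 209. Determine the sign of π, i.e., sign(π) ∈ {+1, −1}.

Orbit of 96 under x↦6x: [96, 158, 112, 45, 61, 157, 106]… (length divides ord_209(6)).
π_6 has 6 disjoint cycles with lengths [90, 90, 10, 9, 9, 1] on {0,…,208}.
Σ(ℓ_i−1) = 209−6 = 203; sign = (−1)^203 = -1.

-1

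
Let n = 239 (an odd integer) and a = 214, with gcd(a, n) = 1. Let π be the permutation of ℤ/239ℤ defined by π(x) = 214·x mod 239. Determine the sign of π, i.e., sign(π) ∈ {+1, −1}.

Orbit of 231 under x↦214x: [231, 200, 19, 3, 164, 202, 208]… (length divides ord_239(214)).
Cycle type of π: 238 + 1; total 2 cycles.
sign(π) = (−1)^{n − #cycles} = (−1)^{239−2} = (−1)^237 = -1.
Zolotarev: (214|239) = -1, matching the cycle-count sign.

-1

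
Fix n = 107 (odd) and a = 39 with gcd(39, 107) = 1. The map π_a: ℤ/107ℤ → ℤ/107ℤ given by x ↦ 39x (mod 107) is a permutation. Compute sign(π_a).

+1

Trace 30: π^k(30) = [30, 100, 48, 53, 34, 42, 33] for k=0..6.
Cycle type of π: 53×2 + 1; total 3 cycles.
With 3 cycles on 107 points, sign = (−1)^{107−3} = +1.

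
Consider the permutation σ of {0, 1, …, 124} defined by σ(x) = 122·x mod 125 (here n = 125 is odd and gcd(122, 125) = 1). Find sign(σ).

Start at x=9: 9 → 98 → 81 → 7 → 104 → 63 → 61 → … (one orbit).
Cycle type of π: 100 + 20 + 4 + 1; total 4 cycles.
125 − 4 = 121 transpositions; sign(π) = (−1)^121 = -1.
Zolotarev: (122|125) = -1, matching the cycle-count sign.

-1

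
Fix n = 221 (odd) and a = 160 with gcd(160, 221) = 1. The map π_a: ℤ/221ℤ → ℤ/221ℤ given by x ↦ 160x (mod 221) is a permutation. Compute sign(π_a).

-1

Trace 53: π^k(53) = [53, 82, 81, 142, 178, 192, 1] for k=0..6.
π_160 has 8 disjoint cycles with lengths [48, 48, 48, 48, 16, 6, 6, 1] on {0,…,220}.
With 8 cycles on 221 points, sign = (−1)^{221−8} = -1.
Via Zolotarev, sign(π_{160}) = (160|221) = -1.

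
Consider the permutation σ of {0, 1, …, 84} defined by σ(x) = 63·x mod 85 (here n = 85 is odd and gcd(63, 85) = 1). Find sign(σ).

+1

Start at x=48: 48 → 49 → 27 → 1 → 63 → 59 → 62 → … (one orbit).
Cycle lengths of π_63 on ℤ/85ℤ: [16, 16, 16, 16, 16, 4, 1]; 7 cycles in total.
sign(π) = (−1)^{n − #cycles} = (−1)^{85−7} = (−1)^78 = +1.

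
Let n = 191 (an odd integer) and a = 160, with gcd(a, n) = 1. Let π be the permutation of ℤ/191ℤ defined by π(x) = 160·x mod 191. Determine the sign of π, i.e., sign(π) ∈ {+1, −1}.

+1

Orbit of 1 under x↦160x: [1, 160, 6, 5, 36, 30, 25]… (length divides ord_191(160)).
π_160 has 11 disjoint cycles with lengths [19, 19, 19, 19, 19, 19, 19, 19, 19, 19, 1] on {0,…,190}.
With 11 cycles on 191 points, sign = (−1)^{191−11} = +1.
Zolotarev: (160|191) = +1, matching the cycle-count sign.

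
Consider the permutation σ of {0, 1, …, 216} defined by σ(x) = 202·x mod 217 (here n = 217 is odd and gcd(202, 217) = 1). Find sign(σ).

Trace 64: π^k(64) = [64, 125, 78, 132, 190, 188, 1] for k=0..6.
The orbit structure of x ↦ 202x mod 217: 28 orbits of sizes [10, 10, 10, 10, 10, 10, 10, 10, 10, 10, 10, 10, 10, 10, 10, 10, 10, 10, 5, 5, 5, 5, 5, 5, 2, 2, 2, 1].
28 cycles on 217: each ℓ→(−1)^(ℓ−1), product (−1)^189 = -1.
Zolotarev: (202|217) = -1, matching the cycle-count sign.

-1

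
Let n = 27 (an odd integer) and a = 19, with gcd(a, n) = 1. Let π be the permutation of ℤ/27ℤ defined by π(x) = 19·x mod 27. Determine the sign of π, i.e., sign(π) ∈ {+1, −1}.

+1

Start at x=10: 10 → 1 → 19 → 10 (one orbit).
π_19 has 15 disjoint cycles with lengths [3, 3, 3, 3, 3, 3, 1, 1, 1, 1, 1, 1, 1, 1, 1] on {0,…,26}.
n − c = 27 − 15 = 12; sign = (−1)^12 = +1.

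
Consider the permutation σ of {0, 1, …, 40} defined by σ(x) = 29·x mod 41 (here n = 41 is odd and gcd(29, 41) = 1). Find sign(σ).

Trace 7: π^k(7) = [7, 39, 24, 40, 12, 20, 6] for k=0..6.
Cycle lengths of π_29 on ℤ/41ℤ: [40, 1]; 2 cycles in total.
2 cycles on 41: each ℓ→(−1)^(ℓ−1), product (−1)^39 = -1.
Via Zolotarev, sign(π_{29}) = (29|41) = -1.

-1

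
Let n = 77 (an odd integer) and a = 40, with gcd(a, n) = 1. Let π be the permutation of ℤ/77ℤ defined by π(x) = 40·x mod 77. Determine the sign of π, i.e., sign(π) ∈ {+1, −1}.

Start at x=16: 16 → 24 → 36 → 54 → 4 → 6 → 9 → … (one orbit).
Cycle type of π: 30×2 + 10 + 6 + 1; total 5 cycles.
With 5 cycles on 77 points, sign = (−1)^{77−5} = +1.

+1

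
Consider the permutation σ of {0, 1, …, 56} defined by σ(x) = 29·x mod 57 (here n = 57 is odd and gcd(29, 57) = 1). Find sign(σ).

Trace 43: π^k(43) = [43, 50, 25, 41, 49, 53, 55] for k=0..6.
Cycle lengths of π_29 on ℤ/57ℤ: [18, 18, 18, 2, 1]; 5 cycles in total.
sign(π) = (−1)^{n − #cycles} = (−1)^{57−5} = (−1)^52 = +1.
Via Zolotarev, sign(π_{29}) = (29|57) = +1.

+1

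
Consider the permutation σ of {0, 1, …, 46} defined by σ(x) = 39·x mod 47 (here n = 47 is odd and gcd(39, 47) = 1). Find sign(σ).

Trace 21: π^k(21) = [21, 20, 28, 11, 6, 46, 8] for k=0..6.
The orbit structure of x ↦ 39x mod 47: 2 orbits of sizes [46, 1].
sign(π) = (−1)^{n − #cycles} = (−1)^{47−2} = (−1)^45 = -1.

-1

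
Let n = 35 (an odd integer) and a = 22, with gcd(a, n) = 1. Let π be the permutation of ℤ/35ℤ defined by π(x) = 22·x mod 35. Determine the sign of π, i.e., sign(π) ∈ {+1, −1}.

-1

Trace 1: π^k(1) = [1, 22, 29, 8] for k=0..3.
π_22 has 14 disjoint cycles with lengths [4, 4, 4, 4, 4, 4, 4, 1, 1, 1, 1, 1, 1, 1] on {0,…,34}.
n − c = 35 − 14 = 21; sign = (−1)^21 = -1.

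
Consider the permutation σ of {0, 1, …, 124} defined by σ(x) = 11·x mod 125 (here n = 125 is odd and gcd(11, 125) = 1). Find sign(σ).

Orbit of 116 under x↦11x: [116, 26, 36, 21, 106, 41, 76]… (length divides ord_125(11)).
The orbit structure of x ↦ 11x mod 125: 13 orbits of sizes [25, 25, 25, 25, 5, 5, 5, 5, 1, 1, 1, 1, 1].
13 cycles on 125: each ℓ→(−1)^(ℓ−1), product (−1)^112 = +1.
The Jacobi symbol (11|125) = +1 (Zolotarev) agrees.

+1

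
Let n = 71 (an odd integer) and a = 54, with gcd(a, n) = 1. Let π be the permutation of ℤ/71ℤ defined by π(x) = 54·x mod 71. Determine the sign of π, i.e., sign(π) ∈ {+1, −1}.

+1

Start at x=1: 1 → 54 → 5 → 57 → 25 → 1 (one orbit).
15 cycles of lengths [5, 5, 5, 5, 5, 5, 5, 5, 5, 5, 5, 5, 5, 5, 1].
Σ(ℓ_i−1) = 71−15 = 56; sign = (−1)^56 = +1.
(54|71)_J = +1 (Zolotarev's lemma cross-check).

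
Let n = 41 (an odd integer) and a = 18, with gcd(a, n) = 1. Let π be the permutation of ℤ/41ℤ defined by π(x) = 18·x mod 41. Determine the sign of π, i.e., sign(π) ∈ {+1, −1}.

+1

Trace 16: π^k(16) = [16, 1, 18, 37, 10] for k=0..4.
Cycle type of π: 5×8 + 1; total 9 cycles.
Σ(ℓ_i−1) = 41−9 = 32; sign = (−1)^32 = +1.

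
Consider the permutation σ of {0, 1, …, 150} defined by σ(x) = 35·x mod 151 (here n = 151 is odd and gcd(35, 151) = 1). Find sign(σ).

-1

Orbit of 6 under x↦35x: [6, 59, 102, 97, 73, 139, 33]… (length divides ord_151(35)).
Cycle type of π: 150 + 1; total 2 cycles.
With 2 cycles on 151 points, sign = (−1)^{151−2} = -1.
(35|151)_J = -1 (Zolotarev's lemma cross-check).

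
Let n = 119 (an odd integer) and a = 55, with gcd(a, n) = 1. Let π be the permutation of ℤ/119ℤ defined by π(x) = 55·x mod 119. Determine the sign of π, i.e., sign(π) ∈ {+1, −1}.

-1

Orbit of 50 under x↦55x: [50, 13, 1, 55]… (length divides ord_119(55)).
Cycle type of π: 4×28 + 2×3 + 1; total 32 cycles.
n − c = 119 − 32 = 87; sign = (−1)^87 = -1.
(55|119)_J = -1 (Zolotarev's lemma cross-check).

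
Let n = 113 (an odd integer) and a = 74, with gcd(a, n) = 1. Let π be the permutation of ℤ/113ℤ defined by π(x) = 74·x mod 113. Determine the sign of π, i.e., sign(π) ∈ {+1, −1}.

Orbit of 29 under x↦74x: [29, 112, 39, 61, 107, 8, 27]… (length divides ord_113(74)).
2 cycles of lengths [112, 1].
With 2 cycles on 113 points, sign = (−1)^{113−2} = -1.

-1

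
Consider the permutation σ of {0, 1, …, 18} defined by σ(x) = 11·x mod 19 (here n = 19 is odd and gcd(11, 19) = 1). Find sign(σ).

+1

Trace 1: π^k(1) = [1, 11, 7] for k=0..2.
Cycle lengths of π_11 on ℤ/19ℤ: [3, 3, 3, 3, 3, 3, 1]; 7 cycles in total.
With 7 cycles on 19 points, sign = (−1)^{19−7} = +1.
The Jacobi symbol (11|19) = +1 (Zolotarev) agrees.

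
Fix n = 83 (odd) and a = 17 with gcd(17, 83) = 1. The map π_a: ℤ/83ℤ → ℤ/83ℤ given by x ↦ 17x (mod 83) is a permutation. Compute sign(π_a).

Start at x=78: 78 → 81 → 49 → 3 → 51 → 37 → 48 → … (one orbit).
π_17 has 3 disjoint cycles with lengths [41, 41, 1] on {0,…,82}.
3 cycles on 83: each ℓ→(−1)^(ℓ−1), product (−1)^80 = +1.

+1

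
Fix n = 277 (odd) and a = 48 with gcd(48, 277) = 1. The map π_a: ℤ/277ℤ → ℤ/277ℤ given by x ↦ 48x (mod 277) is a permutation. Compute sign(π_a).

+1

Trace 171: π^k(171) = [171, 175, 90, 165, 164, 116, 28] for k=0..6.
Cycle type of π: 69×4 + 1; total 5 cycles.
5 cycles on 277: each ℓ→(−1)^(ℓ−1), product (−1)^272 = +1.
Zolotarev: (48|277) = +1, matching the cycle-count sign.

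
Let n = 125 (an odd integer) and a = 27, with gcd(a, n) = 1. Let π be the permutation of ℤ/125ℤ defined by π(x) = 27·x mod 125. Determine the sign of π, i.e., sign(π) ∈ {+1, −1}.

Trace 58: π^k(58) = [58, 66, 32, 114, 78, 106, 112] for k=0..6.
Cycle lengths of π_27 on ℤ/125ℤ: [100, 20, 4, 1]; 4 cycles in total.
With 4 cycles on 125 points, sign = (−1)^{125−4} = -1.
The Jacobi symbol (27|125) = -1 (Zolotarev) agrees.

-1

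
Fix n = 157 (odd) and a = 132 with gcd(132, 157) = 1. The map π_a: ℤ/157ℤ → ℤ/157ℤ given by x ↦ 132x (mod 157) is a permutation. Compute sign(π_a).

+1

Orbit of 14 under x↦132x: [14, 121, 115, 108, 126, 147, 93]… (length divides ord_157(132)).
5 cycles of lengths [39, 39, 39, 39, 1].
With 5 cycles on 157 points, sign = (−1)^{157−5} = +1.
Zolotarev: (132|157) = +1, matching the cycle-count sign.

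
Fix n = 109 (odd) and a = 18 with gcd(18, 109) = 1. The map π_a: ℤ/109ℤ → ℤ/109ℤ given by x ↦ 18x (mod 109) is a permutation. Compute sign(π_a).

-1

Start at x=103: 103 → 1 → 18 → 106 → 55 → 9 → 53 → … (one orbit).
Decompose π into cycles: lengths [108, 1] (2 cycles, including the fixed point 0).
Σ(ℓ_i−1) = 109−2 = 107; sign = (−1)^107 = -1.
(18|109)_J = -1 (Zolotarev's lemma cross-check).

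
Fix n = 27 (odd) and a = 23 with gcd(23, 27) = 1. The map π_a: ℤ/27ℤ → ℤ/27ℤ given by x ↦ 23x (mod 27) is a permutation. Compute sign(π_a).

Trace 13: π^k(13) = [13, 2, 19, 5, 7, 26, 4] for k=0..6.
Cycle lengths of π_23 on ℤ/27ℤ: [18, 6, 2, 1]; 4 cycles in total.
4 cycles on 27: each ℓ→(−1)^(ℓ−1), product (−1)^23 = -1.
Zolotarev: (23|27) = -1, matching the cycle-count sign.

-1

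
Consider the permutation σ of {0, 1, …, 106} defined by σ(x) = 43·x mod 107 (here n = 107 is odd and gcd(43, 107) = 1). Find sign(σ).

Start at x=49: 49 → 74 → 79 → 80 → 16 → 46 → 52 → … (one orbit).
2 cycles of lengths [106, 1].
sign(π) = (−1)^{n − #cycles} = (−1)^{107−2} = (−1)^105 = -1.
(43|107)_J = -1 (Zolotarev's lemma cross-check).

-1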